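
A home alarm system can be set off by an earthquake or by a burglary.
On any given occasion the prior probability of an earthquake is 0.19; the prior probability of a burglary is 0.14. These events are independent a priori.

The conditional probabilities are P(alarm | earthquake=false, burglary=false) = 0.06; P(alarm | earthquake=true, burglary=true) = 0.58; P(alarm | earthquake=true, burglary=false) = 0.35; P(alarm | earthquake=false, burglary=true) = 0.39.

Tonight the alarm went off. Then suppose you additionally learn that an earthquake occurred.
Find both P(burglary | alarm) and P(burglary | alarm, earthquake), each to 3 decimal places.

P(burglary | alarm) ≈ 0.376; P(burglary | alarm, earthquake) ≈ 0.212

By total probability over the 4 (earthquake, burglary) configurations:
  P(alarm) = 0.06·0.81·0.86 + 0.39·0.81·0.14 + 0.35·0.19·0.86 + 0.58·0.19·0.14
        = 0.041796 + 0.044226 + 0.057190 + 0.015428 = 0.158640
Keeping only the burglary-present terms gives 0.059654, so
  P(burglary | alarm) = 0.059654 / 0.158640 ≈ 0.376

Now condition on the additional information:
Numerator (weight on configurations with burglary): 0.58*0.14 = 0.081200
The normalizing constant is 0.35*0.86 + 0.58*0.14 = 0.382200
Posterior = 0.081200 / 0.382200 ≈ 0.212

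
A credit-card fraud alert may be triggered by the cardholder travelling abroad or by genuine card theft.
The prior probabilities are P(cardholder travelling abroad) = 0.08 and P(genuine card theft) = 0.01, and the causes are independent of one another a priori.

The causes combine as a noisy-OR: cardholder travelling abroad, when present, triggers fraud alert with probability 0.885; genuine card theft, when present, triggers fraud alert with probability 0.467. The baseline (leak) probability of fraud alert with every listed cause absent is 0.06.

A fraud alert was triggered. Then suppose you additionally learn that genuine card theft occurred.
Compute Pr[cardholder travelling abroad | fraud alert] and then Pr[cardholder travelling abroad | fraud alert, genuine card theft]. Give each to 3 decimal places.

Pr[cardholder travelling abroad | fraud alert] ≈ 0.547; Pr[cardholder travelling abroad | fraud alert, genuine card theft] ≈ 0.141

Under noisy-OR, P(fraud alert | causes) = 1 − (1−0.06)·∏(1−qᵢ) over the active causes.
P(fraud alert) = 0.06·0.92·0.99 + 0.49898·0.92·0.01 + 0.8919·0.08·0.99 + 0.942383·0.08·0.01 = 0.054648 + 0.004591 + 0.070638 + 0.000754 = 0.130631
The cardholder travelling abroad-present share is 0.070638 + 0.000754 = 0.071392.
So P(cardholder travelling abroad | fraud alert) = 0.071392/0.130631 ≈ 0.547.

With the extra evidence:
Enumerate both values of cardholder travelling abroad and weight by the priors:
  P(fraud alert | genuine card theft) = 0.49898·0.92 + 0.942383·0.08
        = 0.459062 + 0.075391 = 0.534453
Keeping only the cardholder travelling abroad-present terms gives 0.075391, so
  P(cardholder travelling abroad | fraud alert, genuine card theft) = 0.075391 / 0.534453 ≈ 0.141
— genuine card theft explains away the evidence for cardholder travelling abroad.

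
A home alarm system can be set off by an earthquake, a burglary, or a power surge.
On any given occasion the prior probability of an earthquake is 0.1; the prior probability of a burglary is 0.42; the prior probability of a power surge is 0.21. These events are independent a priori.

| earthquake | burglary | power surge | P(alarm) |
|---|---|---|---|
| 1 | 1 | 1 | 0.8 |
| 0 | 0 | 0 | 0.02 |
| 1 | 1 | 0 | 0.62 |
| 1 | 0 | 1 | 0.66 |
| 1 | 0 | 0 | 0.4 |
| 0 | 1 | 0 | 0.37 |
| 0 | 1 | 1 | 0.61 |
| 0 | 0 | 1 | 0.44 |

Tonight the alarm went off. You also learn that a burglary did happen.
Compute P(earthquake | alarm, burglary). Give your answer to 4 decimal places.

P(earthquake | alarm, burglary) ≈ 0.1481

P(alarm | burglary) = 0.37*0.9*0.79 + 0.61*0.9*0.21 + 0.62*0.1*0.79 + 0.8*0.1*0.21 = 0.263070 + 0.115290 + 0.048980 + 0.016800 = 0.444140
Restricting to configurations with earthquake present: 0.048980 + 0.016800 = 0.065780.
P(earthquake | alarm, burglary) = 0.065780 / 0.444140 ≈ 0.1481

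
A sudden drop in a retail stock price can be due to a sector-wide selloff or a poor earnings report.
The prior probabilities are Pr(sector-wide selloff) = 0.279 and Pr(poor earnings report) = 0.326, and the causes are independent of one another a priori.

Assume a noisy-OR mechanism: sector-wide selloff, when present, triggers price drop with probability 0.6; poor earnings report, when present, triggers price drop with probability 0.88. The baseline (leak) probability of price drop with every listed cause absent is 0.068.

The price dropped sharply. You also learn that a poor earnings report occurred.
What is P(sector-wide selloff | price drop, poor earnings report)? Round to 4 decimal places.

P(sector-wide selloff | price drop, poor earnings report) ≈ 0.2939

Under noisy-OR, P(price drop | causes) = 1 − (1−0.068)·∏(1−qᵢ) over the active causes.
Sum P(price drop|·) weighted by the priors over both values of sector-wide selloff:
  P(price drop | poor earnings report) = 0.88816×0.721 + 0.955264×0.279
        = 0.640363 + 0.266519 = 0.906882
The terms with sector-wide selloff present sum to 0.266519, so
  P(sector-wide selloff | price drop, poor earnings report) = 0.266519 / 0.906882 ≈ 0.2939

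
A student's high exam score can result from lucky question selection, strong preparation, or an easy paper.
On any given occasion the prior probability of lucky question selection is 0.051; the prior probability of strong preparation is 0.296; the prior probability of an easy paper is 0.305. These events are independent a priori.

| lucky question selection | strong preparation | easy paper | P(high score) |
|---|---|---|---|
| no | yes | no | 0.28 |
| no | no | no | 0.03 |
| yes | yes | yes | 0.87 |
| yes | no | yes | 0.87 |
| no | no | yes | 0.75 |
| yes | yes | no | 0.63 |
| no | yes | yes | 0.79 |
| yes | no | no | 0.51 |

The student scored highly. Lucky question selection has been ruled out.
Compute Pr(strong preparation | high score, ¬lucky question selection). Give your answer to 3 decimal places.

Weight on strong preparation=true, given the evidence: 0.057602 + 0.071321 = 0.128923
Normalizer over all consistent configurations: 0.03·0.704·0.695 + 0.75·0.704·0.305 + 0.28·0.296·0.695 + 0.79·0.296·0.305 = 0.304641
Posterior = 0.128923 / 0.304641 ≈ 0.423

Pr(strong preparation | high score, ¬lucky question selection) ≈ 0.423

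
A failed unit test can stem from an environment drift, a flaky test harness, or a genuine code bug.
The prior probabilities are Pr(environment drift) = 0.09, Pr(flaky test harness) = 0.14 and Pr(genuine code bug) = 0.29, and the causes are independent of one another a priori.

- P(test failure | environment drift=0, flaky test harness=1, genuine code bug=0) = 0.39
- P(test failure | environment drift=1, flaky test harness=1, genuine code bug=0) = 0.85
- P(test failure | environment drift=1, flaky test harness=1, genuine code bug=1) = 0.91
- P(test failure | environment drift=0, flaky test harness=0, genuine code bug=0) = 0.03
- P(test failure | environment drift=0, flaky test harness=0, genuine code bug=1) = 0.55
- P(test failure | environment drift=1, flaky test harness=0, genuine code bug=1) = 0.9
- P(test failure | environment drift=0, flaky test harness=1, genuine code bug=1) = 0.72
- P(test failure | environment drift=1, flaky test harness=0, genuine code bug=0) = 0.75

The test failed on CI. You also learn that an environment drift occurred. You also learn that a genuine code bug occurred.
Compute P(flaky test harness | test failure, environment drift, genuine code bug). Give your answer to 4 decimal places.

P(flaky test harness | test failure, environment drift, genuine code bug) ≈ 0.1413

P(test failure | environment drift, genuine code bug) = 0.9×0.86 + 0.91×0.14 = 0.774000 + 0.127400 = 0.901400
The flaky test harness-present share is 0.91×0.14 = 0.127400.
P(flaky test harness | test failure, environment drift, genuine code bug) = 0.127400 / 0.901400 ≈ 0.1413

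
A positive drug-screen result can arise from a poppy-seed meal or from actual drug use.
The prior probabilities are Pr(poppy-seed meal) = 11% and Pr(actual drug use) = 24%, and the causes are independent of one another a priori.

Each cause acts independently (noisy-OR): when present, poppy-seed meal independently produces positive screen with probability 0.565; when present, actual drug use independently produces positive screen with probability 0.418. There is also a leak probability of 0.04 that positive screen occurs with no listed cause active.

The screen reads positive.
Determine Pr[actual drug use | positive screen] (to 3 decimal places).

Pr[actual drug use | positive screen] ≈ 0.601

Under noisy-OR, P(positive screen | causes) = 1 − (1−0.04)·∏(1−qᵢ) over the active causes.
For the numerator, keep only actual drug use=true terms: 0.094257 + 0.019984 = 0.114241
Normalizer over all consistent configurations: 0.04·0.89·0.76 + 0.44128·0.89·0.24 + 0.5824·0.11·0.76 + 0.756957·0.11·0.24 = 0.189986
Posterior = 0.114241 / 0.189986 ≈ 0.601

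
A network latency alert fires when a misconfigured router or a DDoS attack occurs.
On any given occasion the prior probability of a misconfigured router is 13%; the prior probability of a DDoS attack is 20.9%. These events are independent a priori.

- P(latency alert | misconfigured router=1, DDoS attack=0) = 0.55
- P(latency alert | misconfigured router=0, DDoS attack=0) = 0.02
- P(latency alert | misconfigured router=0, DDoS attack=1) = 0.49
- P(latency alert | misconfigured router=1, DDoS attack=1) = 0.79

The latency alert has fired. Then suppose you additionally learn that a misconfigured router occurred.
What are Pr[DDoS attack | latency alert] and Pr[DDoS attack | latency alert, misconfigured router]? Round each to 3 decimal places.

Enumerate the 4 (misconfigured router, DDoS attack) configurations and weight by the priors:
  P(latency alert) = 0.02·0.87·0.791 + 0.49·0.87·0.209 + 0.55·0.13·0.791 + 0.79·0.13·0.209
        = 0.013763 + 0.089097 + 0.056557 + 0.021464 = 0.180881
Keeping only the DDoS attack-present terms gives 0.110561, so
  P(DDoS attack | latency alert) = 0.110561 / 0.180881 ≈ 0.611

Now also conditioning on misconfigured router=true:
For the numerator, keep only DDoS attack=true terms: 0.79*0.209 = 0.165110
The normalizing constant is 0.55*0.791 + 0.79*0.209 = 0.600160
Posterior = 0.165110 / 0.600160 ≈ 0.275
— misconfigured router explains away the evidence for DDoS attack.

Pr[DDoS attack | latency alert] ≈ 0.611; Pr[DDoS attack | latency alert, misconfigured router] ≈ 0.275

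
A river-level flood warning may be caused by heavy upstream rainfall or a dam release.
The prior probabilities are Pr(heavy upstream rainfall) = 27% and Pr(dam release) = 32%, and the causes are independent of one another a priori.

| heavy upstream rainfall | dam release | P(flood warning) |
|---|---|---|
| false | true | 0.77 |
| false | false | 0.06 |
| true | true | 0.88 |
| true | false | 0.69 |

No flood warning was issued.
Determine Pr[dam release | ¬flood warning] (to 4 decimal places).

Pr[dam release | ¬flood warning] ≈ 0.1091

P(¬flood warning) = 0.94×0.73×0.68 + 0.23×0.73×0.32 + 0.31×0.27×0.68 + 0.12×0.27×0.32 = 0.466616 + 0.053728 + 0.056916 + 0.010368 = 0.587628
The dam release-present share is 0.053728 + 0.010368 = 0.064096.
Hence the posterior is 0.064096/0.587628 ≈ 0.1091.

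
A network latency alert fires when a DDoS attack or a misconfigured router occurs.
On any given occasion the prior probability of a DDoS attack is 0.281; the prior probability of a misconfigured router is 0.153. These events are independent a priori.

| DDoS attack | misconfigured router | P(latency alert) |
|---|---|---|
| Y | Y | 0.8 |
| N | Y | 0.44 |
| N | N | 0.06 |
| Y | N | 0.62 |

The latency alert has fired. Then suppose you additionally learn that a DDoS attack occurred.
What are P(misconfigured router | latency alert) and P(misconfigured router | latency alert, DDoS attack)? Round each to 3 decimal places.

P(misconfigured router | latency alert) ≈ 0.310; P(misconfigured router | latency alert, DDoS attack) ≈ 0.189

P(latency alert) = 0.06*0.719*0.847 + 0.44*0.719*0.153 + 0.62*0.281*0.847 + 0.8*0.281*0.153 = 0.036540 + 0.048403 + 0.147564 + 0.034394 = 0.266901
Of this, 0.082797 comes from 0.048403 + 0.034394 (the misconfigured router=true cases).
P(misconfigured router | latency alert) = 0.082797 / 0.266901 ≈ 0.310

Now condition on the additional information:
Numerator (weight on configurations with misconfigured router): 0.8×0.153 = 0.122400
Normalizer over all consistent configurations: 0.62×0.847 + 0.8×0.153 = 0.647540
P(misconfigured router | latency alert, DDoS attack) = 0.122400/0.647540 ≈ 0.189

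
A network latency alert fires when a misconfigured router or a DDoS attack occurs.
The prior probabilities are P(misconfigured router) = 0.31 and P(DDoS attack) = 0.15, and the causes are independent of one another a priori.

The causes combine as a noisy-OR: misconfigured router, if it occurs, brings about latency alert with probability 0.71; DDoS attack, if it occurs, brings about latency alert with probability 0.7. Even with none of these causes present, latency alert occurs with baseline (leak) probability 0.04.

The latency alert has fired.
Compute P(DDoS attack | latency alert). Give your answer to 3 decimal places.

Under noisy-OR, P(latency alert | causes) = 1 − (1−0.04)·∏(1−qᵢ) over the active causes.
Sum P(latency alert|·) weighted by the priors over the 4 (misconfigured router, DDoS attack) configurations:
  P(latency alert) = 0.04×0.69×0.85 + 0.712×0.69×0.15 + 0.7216×0.31×0.85 + 0.91648×0.31×0.15
        = 0.023460 + 0.073692 + 0.190142 + 0.042616 = 0.329910
Keeping only the DDoS attack-present terms gives 0.116308, so
  P(DDoS attack | latency alert) = 0.116308 / 0.329910 ≈ 0.353

P(DDoS attack | latency alert) ≈ 0.353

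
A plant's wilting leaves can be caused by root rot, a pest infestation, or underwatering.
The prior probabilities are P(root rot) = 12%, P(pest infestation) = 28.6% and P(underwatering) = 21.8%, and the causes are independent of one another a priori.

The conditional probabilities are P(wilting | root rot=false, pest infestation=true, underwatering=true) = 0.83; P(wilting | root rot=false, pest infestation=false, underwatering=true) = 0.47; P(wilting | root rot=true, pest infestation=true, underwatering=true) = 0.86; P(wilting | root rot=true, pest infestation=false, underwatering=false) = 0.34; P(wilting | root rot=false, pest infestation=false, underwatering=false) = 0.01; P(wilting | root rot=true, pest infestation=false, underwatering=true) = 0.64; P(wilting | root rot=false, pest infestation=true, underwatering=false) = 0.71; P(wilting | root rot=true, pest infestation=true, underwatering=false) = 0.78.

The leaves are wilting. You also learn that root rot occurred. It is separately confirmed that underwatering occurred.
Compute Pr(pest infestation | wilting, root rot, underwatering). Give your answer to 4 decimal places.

Pr(pest infestation | wilting, root rot, underwatering) ≈ 0.3499

P(wilting | root rot, underwatering) = 0.64*0.714 + 0.86*0.286 = 0.456960 + 0.245960 = 0.702920
Of this, 0.245960 comes from 0.86*0.286 (the pest infestation=true cases).
Hence the posterior is 0.245960/0.702920 ≈ 0.3499.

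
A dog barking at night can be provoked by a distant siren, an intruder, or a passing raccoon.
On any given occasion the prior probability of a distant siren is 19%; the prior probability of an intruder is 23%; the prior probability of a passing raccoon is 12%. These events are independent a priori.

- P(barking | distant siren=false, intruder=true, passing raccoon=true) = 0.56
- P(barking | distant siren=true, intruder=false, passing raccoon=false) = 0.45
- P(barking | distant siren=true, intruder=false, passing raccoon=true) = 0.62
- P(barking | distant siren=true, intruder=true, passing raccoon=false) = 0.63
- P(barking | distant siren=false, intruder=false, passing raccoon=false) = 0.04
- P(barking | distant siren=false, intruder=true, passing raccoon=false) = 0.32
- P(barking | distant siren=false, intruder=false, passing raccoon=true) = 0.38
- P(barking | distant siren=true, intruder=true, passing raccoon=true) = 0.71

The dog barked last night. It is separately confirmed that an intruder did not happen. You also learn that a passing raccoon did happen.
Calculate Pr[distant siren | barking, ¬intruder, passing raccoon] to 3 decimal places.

Weight on distant siren=true, given the evidence: 0.62×0.19 = 0.117800
Denominator P(barking | ¬intruder, passing raccoon): 0.38×0.81 + 0.62×0.19 = 0.425600
P(distant siren | barking, ¬intruder, passing raccoon) = 0.117800/0.425600 ≈ 0.277

Pr[distant siren | barking, ¬intruder, passing raccoon] ≈ 0.277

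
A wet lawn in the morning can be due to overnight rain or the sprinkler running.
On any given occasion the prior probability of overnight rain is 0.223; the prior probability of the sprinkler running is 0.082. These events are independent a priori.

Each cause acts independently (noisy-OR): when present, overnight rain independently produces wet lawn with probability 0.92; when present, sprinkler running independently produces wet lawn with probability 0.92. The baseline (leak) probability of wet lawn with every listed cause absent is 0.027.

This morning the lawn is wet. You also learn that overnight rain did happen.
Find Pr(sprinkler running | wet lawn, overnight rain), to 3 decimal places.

Pr(sprinkler running | wet lawn, overnight rain) ≈ 0.088

Under noisy-OR, P(wet lawn | causes) = 1 − (1−0.027)·∏(1−qᵢ) over the active causes.
For the numerator, keep only sprinkler running=true terms: 0.993773·0.082 = 0.081489
The normalizing constant is 0.92216·0.918 + 0.993773·0.082 = 0.928032
Posterior = 0.081489 / 0.928032 ≈ 0.088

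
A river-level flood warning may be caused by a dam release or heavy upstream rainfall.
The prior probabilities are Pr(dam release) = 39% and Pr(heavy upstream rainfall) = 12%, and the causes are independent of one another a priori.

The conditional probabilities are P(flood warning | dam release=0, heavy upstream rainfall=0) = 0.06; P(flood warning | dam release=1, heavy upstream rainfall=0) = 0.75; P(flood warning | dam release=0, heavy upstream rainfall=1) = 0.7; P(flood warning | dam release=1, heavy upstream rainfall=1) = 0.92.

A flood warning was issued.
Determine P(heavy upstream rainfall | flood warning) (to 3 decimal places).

By total probability over the 4 (dam release, heavy upstream rainfall) configurations:
  P(flood warning) = 0.06*0.61*0.88 + 0.7*0.61*0.12 + 0.75*0.39*0.88 + 0.92*0.39*0.12
        = 0.032208 + 0.051240 + 0.257400 + 0.043056 = 0.383904
Keeping only the heavy upstream rainfall-present terms gives 0.094296, so
  P(heavy upstream rainfall | flood warning) = 0.094296 / 0.383904 ≈ 0.246

P(heavy upstream rainfall | flood warning) ≈ 0.246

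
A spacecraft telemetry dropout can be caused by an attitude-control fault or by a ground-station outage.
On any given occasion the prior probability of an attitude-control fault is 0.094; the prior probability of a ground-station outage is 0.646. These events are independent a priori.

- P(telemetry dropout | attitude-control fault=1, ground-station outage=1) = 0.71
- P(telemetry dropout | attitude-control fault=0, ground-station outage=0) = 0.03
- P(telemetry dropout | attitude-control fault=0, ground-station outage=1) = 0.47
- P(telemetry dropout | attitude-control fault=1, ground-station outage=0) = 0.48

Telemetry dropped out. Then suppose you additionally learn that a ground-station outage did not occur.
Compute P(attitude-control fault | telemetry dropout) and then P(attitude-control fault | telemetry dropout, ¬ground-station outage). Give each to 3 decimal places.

Sum P(telemetry dropout|·) weighted by the priors over the 4 (attitude-control fault, ground-station outage) configurations:
  P(telemetry dropout) = 0.03×0.906×0.354 + 0.47×0.906×0.646 + 0.48×0.094×0.354 + 0.71×0.094×0.646
        = 0.009622 + 0.275080 + 0.015972 + 0.043114 = 0.343788
The terms with attitude-control fault present sum to 0.059086, so
  P(attitude-control fault | telemetry dropout) = 0.059086 / 0.343788 ≈ 0.172

With the extra evidence:
For the numerator, keep only attitude-control fault=true terms: 0.48·0.094 = 0.045120
Normalizer over all consistent configurations: 0.03·0.906 + 0.48·0.094 = 0.072300
P(attitude-control fault | telemetry dropout, ¬ground-station outage) = 0.045120/0.072300 ≈ 0.624

P(attitude-control fault | telemetry dropout) ≈ 0.172; P(attitude-control fault | telemetry dropout, ¬ground-station outage) ≈ 0.624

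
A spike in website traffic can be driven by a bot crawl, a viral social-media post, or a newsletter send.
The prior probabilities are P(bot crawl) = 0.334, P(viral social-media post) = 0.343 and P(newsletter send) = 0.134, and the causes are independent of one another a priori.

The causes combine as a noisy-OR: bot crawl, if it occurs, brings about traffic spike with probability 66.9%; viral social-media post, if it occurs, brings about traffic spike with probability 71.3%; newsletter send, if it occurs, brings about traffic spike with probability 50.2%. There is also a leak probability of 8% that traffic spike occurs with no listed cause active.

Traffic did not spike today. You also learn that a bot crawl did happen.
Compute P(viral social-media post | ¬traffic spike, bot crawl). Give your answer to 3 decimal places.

Under noisy-OR, P(traffic spike | causes) = 1 − (1−0.08)·∏(1−qᵢ) over the active causes.
Enumerate the 4 (viral social-media post, newsletter send) configurations and weight by the priors:
  P(¬traffic spike | bot crawl) = 0.30452·0.657·0.866 + 0.151651·0.657·0.134 + 0.087397·0.343·0.866 + 0.043524·0.343·0.134
        = 0.173260 + 0.013351 + 0.025960 + 0.002000 = 0.214571
The terms with viral social-media post present sum to 0.027960, so
  P(viral social-media post | ¬traffic spike, bot crawl) = 0.027960 / 0.214571 ≈ 0.130

P(viral social-media post | ¬traffic spike, bot crawl) ≈ 0.130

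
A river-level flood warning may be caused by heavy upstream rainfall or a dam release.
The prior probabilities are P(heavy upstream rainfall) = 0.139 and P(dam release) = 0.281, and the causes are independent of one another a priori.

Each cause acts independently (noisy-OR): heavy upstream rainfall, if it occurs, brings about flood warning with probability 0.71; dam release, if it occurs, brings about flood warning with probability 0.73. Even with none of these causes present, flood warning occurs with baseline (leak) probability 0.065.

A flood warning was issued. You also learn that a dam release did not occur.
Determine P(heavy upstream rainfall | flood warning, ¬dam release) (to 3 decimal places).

Under noisy-OR, P(flood warning | causes) = 1 − (1−0.065)·∏(1−qᵢ) over the active causes.
Numerator (weight on configurations with heavy upstream rainfall): 0.72885·0.139 = 0.101310
The normalizing constant is 0.065·0.861 + 0.72885·0.139 = 0.157275
P(heavy upstream rainfall | flood warning, ¬dam release) = 0.101310/0.157275 ≈ 0.644

P(heavy upstream rainfall | flood warning, ¬dam release) ≈ 0.644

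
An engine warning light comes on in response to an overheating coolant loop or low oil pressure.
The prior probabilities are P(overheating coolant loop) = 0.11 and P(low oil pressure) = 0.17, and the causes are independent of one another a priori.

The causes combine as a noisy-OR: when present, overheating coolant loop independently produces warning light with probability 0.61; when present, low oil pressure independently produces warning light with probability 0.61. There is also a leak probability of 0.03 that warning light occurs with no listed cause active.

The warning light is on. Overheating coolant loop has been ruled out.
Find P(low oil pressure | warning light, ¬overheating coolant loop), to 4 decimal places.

P(low oil pressure | warning light, ¬overheating coolant loop) ≈ 0.8093

Under noisy-OR, P(warning light | causes) = 1 − (1−0.03)·∏(1−qᵢ) over the active causes.
Weight on low oil pressure=true, given the evidence: 0.6217*0.17 = 0.105689
Normalizer over all consistent configurations: 0.03*0.83 + 0.6217*0.17 = 0.130589
Posterior = 0.105689 / 0.130589 ≈ 0.8093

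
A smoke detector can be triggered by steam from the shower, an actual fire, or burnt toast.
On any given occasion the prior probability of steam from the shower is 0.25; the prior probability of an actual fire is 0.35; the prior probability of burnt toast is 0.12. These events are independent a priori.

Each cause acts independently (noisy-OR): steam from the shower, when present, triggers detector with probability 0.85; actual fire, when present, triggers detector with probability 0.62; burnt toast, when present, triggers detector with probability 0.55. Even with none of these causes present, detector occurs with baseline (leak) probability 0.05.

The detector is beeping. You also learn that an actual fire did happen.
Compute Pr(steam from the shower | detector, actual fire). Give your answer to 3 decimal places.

Pr(steam from the shower | detector, actual fire) ≈ 0.323

Under noisy-OR, P(detector | causes) = 1 − (1−0.05)·∏(1−qᵢ) over the active causes.
By total probability over the 4 (steam from the shower, burnt toast) configurations:
  P(detector | actual fire) = 0.639×0.75×0.88 + 0.83755×0.75×0.12 + 0.94585×0.25×0.88 + 0.975633×0.25×0.12
        = 0.421740 + 0.075379 + 0.208087 + 0.029269 = 0.734475
Configurations with steam from the shower contribute 0.237356, so
  P(steam from the shower | detector, actual fire) = 0.237356 / 0.734475 ≈ 0.323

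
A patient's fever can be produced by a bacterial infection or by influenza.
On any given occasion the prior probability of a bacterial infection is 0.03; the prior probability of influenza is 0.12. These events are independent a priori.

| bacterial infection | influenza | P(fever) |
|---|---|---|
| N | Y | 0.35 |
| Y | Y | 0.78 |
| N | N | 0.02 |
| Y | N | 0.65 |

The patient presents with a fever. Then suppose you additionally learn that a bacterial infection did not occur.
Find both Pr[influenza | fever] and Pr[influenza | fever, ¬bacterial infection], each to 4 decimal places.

Pr[influenza | fever] ≈ 0.5599; Pr[influenza | fever, ¬bacterial infection] ≈ 0.7047

P(fever) = 0.02*0.97*0.88 + 0.35*0.97*0.12 + 0.65*0.03*0.88 + 0.78*0.03*0.12 = 0.017072 + 0.040740 + 0.017160 + 0.002808 = 0.077780
The influenza-present share is 0.040740 + 0.002808 = 0.043548.
Hence the posterior is 0.043548/0.077780 ≈ 0.5599.

Now condition on the additional information:
P(fever | ¬bacterial infection) = 0.02·0.88 + 0.35·0.12 = 0.017600 + 0.042000 = 0.059600
Restricting to configurations with influenza present: 0.35·0.12 = 0.042000.
P(influenza | fever, ¬bacterial infection) = 0.042000 / 0.059600 ≈ 0.7047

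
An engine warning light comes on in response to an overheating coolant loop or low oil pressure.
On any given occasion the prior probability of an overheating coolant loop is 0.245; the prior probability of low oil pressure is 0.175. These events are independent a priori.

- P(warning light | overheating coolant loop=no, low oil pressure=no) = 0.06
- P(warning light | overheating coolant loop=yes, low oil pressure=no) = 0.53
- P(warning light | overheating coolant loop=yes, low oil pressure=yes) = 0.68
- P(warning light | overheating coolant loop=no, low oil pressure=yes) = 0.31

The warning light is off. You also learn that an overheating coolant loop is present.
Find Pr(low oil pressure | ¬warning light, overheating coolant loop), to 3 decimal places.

Pr(low oil pressure | ¬warning light, overheating coolant loop) ≈ 0.126

Sum P(¬warning light|·) weighted by the priors over both values of low oil pressure:
  P(¬warning light | overheating coolant loop) = 0.47×0.825 + 0.32×0.175
        = 0.387750 + 0.056000 = 0.443750
The terms with low oil pressure present sum to 0.056000, so
  P(low oil pressure | ¬warning light, overheating coolant loop) = 0.056000 / 0.443750 ≈ 0.126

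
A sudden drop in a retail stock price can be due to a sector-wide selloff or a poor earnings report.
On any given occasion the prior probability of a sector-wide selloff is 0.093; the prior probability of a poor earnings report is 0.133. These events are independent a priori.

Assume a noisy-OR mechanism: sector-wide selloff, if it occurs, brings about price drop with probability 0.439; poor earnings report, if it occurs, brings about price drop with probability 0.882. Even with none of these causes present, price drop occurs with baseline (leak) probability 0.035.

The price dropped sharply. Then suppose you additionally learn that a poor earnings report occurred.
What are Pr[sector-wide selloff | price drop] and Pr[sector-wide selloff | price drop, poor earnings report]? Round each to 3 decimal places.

Pr[sector-wide selloff | price drop] ≈ 0.265; Pr[sector-wide selloff | price drop, poor earnings report] ≈ 0.098

Under noisy-OR, P(price drop | causes) = 1 − (1−0.035)·∏(1−qᵢ) over the active causes.
Weight on sector-wide selloff=true, given the evidence: 0.036980 + 0.011579 = 0.048559
Normalizer over all consistent configurations: 0.035×0.907×0.867 + 0.88613×0.907×0.133 + 0.458635×0.093×0.867 + 0.936119×0.093×0.133 = 0.182977
P(sector-wide selloff | price drop) = 0.048559/0.182977 ≈ 0.265

Now condition on the additional information:
Weight on sector-wide selloff=true, given the evidence: 0.936119·0.093 = 0.087059
Denominator P(price drop | poor earnings report): 0.88613·0.907 + 0.936119·0.093 = 0.890779
Posterior = 0.087059 / 0.890779 ≈ 0.098
— poor earnings report explains away the evidence for sector-wide selloff.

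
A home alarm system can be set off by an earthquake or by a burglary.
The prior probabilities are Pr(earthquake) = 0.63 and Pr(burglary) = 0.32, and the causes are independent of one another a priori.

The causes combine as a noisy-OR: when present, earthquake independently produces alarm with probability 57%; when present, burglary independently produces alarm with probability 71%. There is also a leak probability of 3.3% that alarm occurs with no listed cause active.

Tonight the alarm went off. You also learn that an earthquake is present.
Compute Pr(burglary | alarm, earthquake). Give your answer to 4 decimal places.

Pr(burglary | alarm, earthquake) ≈ 0.4147

Under noisy-OR, P(alarm | causes) = 1 − (1−0.033)·∏(1−qᵢ) over the active causes.
Numerator (weight on configurations with burglary): 0.879415*0.32 = 0.281413
Normalizer over all consistent configurations: 0.58419*0.68 + 0.879415*0.32 = 0.678662
Posterior = 0.281413 / 0.678662 ≈ 0.4147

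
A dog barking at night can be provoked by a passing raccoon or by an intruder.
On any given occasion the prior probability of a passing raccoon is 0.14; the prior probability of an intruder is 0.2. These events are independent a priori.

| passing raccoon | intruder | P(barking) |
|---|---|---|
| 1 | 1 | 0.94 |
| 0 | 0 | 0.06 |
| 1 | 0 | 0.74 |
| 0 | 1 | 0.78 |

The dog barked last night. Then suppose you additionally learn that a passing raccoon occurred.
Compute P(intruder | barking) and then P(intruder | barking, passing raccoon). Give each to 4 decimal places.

Sum P(barking|·) weighted by the priors over the 4 (passing raccoon, intruder) configurations:
  P(barking) = 0.06*0.86*0.8 + 0.78*0.86*0.2 + 0.74*0.14*0.8 + 0.94*0.14*0.2
        = 0.041280 + 0.134160 + 0.082880 + 0.026320 = 0.284640
Keeping only the intruder-present terms gives 0.160480, so
  P(intruder | barking) = 0.160480 / 0.284640 ≈ 0.5638

With the extra evidence:
Sum P(barking|·) weighted by the priors over both values of intruder:
  P(barking | passing raccoon) = 0.74·0.8 + 0.94·0.2
        = 0.592000 + 0.188000 = 0.780000
Configurations with intruder contribute 0.188000, so
  P(intruder | barking, passing raccoon) = 0.188000 / 0.780000 ≈ 0.2410
Conditioning on passing raccoon lowers the posterior on intruder: the classic explaining-away effect in a common-effect structure.

P(intruder | barking) ≈ 0.5638; P(intruder | barking, passing raccoon) ≈ 0.2410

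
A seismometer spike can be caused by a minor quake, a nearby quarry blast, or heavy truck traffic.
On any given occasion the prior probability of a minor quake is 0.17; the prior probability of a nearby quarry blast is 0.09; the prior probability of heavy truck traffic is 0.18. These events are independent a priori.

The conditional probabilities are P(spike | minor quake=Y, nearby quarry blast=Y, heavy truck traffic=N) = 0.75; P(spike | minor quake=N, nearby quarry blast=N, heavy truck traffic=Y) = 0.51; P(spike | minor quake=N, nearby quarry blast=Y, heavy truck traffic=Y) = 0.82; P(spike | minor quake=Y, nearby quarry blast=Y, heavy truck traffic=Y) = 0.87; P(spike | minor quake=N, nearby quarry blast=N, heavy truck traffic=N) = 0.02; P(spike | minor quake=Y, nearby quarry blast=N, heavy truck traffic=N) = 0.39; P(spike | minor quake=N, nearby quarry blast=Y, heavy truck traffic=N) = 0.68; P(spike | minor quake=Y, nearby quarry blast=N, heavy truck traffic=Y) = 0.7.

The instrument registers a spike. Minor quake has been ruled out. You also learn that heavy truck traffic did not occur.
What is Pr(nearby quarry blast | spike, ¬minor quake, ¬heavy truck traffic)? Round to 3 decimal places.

Pr(nearby quarry blast | spike, ¬minor quake, ¬heavy truck traffic) ≈ 0.771

P(spike | ¬minor quake, ¬heavy truck traffic) = 0.02×0.91 + 0.68×0.09 = 0.018200 + 0.061200 = 0.079400
The nearby quarry blast-present share is 0.68×0.09 = 0.061200.
P(nearby quarry blast | spike, ¬minor quake, ¬heavy truck traffic) = 0.061200 / 0.079400 ≈ 0.771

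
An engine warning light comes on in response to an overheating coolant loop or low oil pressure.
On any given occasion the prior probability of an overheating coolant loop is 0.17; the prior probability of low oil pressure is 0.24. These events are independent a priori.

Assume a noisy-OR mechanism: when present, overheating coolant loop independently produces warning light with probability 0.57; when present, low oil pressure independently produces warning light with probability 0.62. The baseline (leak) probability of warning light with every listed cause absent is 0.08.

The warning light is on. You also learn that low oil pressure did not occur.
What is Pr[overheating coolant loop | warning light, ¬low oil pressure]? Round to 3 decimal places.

Pr[overheating coolant loop | warning light, ¬low oil pressure] ≈ 0.607

Under noisy-OR, P(warning light | causes) = 1 − (1−0.08)·∏(1−qᵢ) over the active causes.
Enumerate both values of overheating coolant loop and weight by the priors:
  P(warning light | ¬low oil pressure) = 0.08×0.83 + 0.6044×0.17
        = 0.066400 + 0.102748 = 0.169148
Keeping only the overheating coolant loop-present terms gives 0.102748, so
  P(overheating coolant loop | warning light, ¬low oil pressure) = 0.102748 / 0.169148 ≈ 0.607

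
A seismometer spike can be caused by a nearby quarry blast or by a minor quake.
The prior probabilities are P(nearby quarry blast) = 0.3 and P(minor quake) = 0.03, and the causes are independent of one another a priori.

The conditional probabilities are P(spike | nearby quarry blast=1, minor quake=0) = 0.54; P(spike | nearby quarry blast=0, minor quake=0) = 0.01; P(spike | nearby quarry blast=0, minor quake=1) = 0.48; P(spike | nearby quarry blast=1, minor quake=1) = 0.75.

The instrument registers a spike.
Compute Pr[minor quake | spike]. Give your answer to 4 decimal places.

P(spike) = 0.01·0.7·0.97 + 0.48·0.7·0.03 + 0.54·0.3·0.97 + 0.75·0.3·0.03 = 0.006790 + 0.010080 + 0.157140 + 0.006750 = 0.180760
Restricting to configurations with minor quake present: 0.010080 + 0.006750 = 0.016830.
Hence the posterior is 0.016830/0.180760 ≈ 0.0931.

Pr[minor quake | spike] ≈ 0.0931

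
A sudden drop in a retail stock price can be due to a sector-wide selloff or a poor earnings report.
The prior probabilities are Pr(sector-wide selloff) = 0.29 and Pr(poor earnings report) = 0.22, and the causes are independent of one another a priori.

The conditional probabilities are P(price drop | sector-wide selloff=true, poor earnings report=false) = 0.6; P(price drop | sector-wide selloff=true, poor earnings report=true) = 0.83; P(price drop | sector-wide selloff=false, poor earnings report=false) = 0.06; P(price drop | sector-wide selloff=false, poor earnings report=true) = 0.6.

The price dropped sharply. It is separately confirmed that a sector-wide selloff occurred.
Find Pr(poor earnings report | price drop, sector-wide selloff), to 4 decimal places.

For the numerator, keep only poor earnings report=true terms: 0.83*0.22 = 0.182600
Denominator P(price drop | sector-wide selloff): 0.6*0.78 + 0.83*0.22 = 0.650600
Posterior = 0.182600 / 0.650600 ≈ 0.2807

Pr(poor earnings report | price drop, sector-wide selloff) ≈ 0.2807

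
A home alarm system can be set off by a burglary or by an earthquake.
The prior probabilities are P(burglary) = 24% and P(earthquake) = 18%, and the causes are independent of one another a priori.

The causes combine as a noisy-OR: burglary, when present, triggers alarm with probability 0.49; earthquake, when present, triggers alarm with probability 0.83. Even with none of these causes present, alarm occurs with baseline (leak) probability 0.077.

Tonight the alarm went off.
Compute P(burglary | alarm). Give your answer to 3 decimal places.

P(burglary | alarm) ≈ 0.468

Under noisy-OR, P(alarm | causes) = 1 − (1−0.077)·∏(1−qᵢ) over the active causes.
For the numerator, keep only burglary=true terms: 0.104160 + 0.039743 = 0.143903
Denominator P(alarm): 0.077×0.76×0.82 + 0.84309×0.76×0.18 + 0.52927×0.24×0.82 + 0.919976×0.24×0.18 = 0.307224
P(burglary | alarm) = 0.143903/0.307224 ≈ 0.468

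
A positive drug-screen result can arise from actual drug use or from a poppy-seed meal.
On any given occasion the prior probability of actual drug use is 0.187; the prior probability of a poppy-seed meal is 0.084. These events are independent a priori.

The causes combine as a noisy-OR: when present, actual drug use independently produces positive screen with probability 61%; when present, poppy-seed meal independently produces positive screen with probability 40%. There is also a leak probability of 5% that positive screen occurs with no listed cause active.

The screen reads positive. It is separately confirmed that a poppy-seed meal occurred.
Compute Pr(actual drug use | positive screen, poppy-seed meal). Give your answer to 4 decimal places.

Under noisy-OR, P(positive screen | causes) = 1 − (1−0.05)·∏(1−qᵢ) over the active causes.
Enumerate both values of actual drug use and weight by the priors:
  P(positive screen | poppy-seed meal) = 0.43×0.813 + 0.7777×0.187
        = 0.349590 + 0.145430 = 0.495020
Configurations with actual drug use contribute 0.145430, so
  P(actual drug use | positive screen, poppy-seed meal) = 0.145430 / 0.495020 ≈ 0.2938

Pr(actual drug use | positive screen, poppy-seed meal) ≈ 0.2938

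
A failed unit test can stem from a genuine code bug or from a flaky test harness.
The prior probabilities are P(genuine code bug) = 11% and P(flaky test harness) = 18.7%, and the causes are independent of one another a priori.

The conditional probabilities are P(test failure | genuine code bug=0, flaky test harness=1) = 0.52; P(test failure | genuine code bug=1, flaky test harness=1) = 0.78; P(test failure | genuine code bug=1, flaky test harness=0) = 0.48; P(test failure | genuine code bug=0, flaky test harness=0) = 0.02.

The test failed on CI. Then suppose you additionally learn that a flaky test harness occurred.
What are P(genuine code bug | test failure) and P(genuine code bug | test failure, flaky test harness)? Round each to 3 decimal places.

P(genuine code bug | test failure) ≈ 0.369; P(genuine code bug | test failure, flaky test harness) ≈ 0.156

For the numerator, keep only genuine code bug=true terms: 0.042926 + 0.016045 = 0.058971
Normalizer over all consistent configurations: 0.02·0.89·0.813 + 0.52·0.89·0.187 + 0.48·0.11·0.813 + 0.78·0.11·0.187 = 0.159986
P(genuine code bug | test failure) = 0.058971/0.159986 ≈ 0.369

Now condition on the additional information:
P(test failure | flaky test harness) = 0.52×0.89 + 0.78×0.11 = 0.462800 + 0.085800 = 0.548600
Restricting to configurations with genuine code bug present: 0.78×0.11 = 0.085800.
Hence the posterior is 0.085800/0.548600 ≈ 0.156.
This is intercausal reasoning (explaining away): once flaky test harness accounts for the test failure, genuine code bug becomes less likely.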